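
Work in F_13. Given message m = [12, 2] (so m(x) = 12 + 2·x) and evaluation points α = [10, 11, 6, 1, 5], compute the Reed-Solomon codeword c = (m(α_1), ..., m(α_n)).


c = [6, 8, 11, 1, 9]

Message polynomial: m(x) = 12 + 2·x (mod 13).
For each evaluation point α_i, compute m(α_i) mod 13:
  α_1 = 10: Horner steps 2 → 6, so m(10) = 6.
  α_2 = 11: Horner steps 2 → 8, so m(11) = 8.
  α_3 = 6: Horner steps 2 → 11, so m(6) = 11.
  α_4 = 1: Horner steps 2 → 1, so m(1) = 1.
  α_5 = 5: Horner steps 2 → 9, so m(5) = 9.
Codeword c = [6, 8, 11, 1, 9] ∈ F_13^5.


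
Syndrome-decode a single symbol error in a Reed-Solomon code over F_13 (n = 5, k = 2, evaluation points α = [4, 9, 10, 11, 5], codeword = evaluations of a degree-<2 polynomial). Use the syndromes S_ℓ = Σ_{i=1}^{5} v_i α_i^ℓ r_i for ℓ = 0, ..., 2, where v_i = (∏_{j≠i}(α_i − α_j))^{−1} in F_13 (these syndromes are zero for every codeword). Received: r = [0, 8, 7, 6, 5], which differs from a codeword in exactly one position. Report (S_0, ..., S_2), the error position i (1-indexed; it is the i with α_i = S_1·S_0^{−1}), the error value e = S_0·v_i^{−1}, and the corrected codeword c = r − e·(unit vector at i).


S = (11, 3, 2), error at position 5, error magnitude e = 6, c = [0, 8, 7, 6, 12].

Step 1: column multipliers v_i = (∏_{j≠i}(α_i − α_j))^{−1} mod 13.
  i = 1 (α = 4): (4−9)(4−10)(4−11)(4−5) = (−5)·(−6)·(−7)·(−1) = 210 ≡ 2, so v_1 = 2^{−1} = 7 (mod 13).
  i = 2 (α = 9): (9−4)(9−10)(9−11)(9−5) = 5·(−1)·(−2)·4 = 40 ≡ 1, so v_2 = 1^{−1} = 1 (mod 13).
  i = 3 (α = 10): (10−4)(10−9)(10−11)(10−5) = 6·1·(−1)·5 = −30 ≡ 9, so v_3 = 9^{−1} = 3 (mod 13).
  i = 4 (α = 11): (11−4)(11−9)(11−10)(11−5) = 7·2·1·6 = 84 ≡ 6, so v_4 = 6^{−1} = 11 (mod 13).
  i = 5 (α = 5): (5−4)(5−9)(5−10)(5−11) = 1·(−4)·(−5)·(−6) = −120 ≡ 10, so v_5 = 10^{−1} = 4 (mod 13).
  v = [7, 1, 3, 11, 4].
Step 2: syndromes of r = [0, 8, 7, 6, 5] (all sums mod 13).
  S_0 = Σ v_i r_i = 7·0 + 1·8 + 3·7 + 11·6 + 4·5 = 115 ≡ 11.
  S_1 = Σ v_i α_i r_i = 7·4·0 + 1·9·8 + 3·10·7 + 11·11·6 + 4·5·5 = 1108 ≡ 3.
  α_i^2 mod 13 = [3, 3, 9, 4, 12].
  S_2 = Σ v_i α_i^2 r_i = 7·3·0 + 1·3·8 + 3·9·7 + 11·4·6 + 4·12·5 = 717 ≡ 2.
  S = (11, 3, 2) ≠ 0, so r is not a codeword (an error is present).
Step 3: locate the error. For a single error e at position i, S_ℓ = v_i·e·α_i^ℓ, so α_err = S_1/S_0.
  S_0^{−1} = 11^{−1} = 6 (mod 13), so α_err = 3·6 = 18 ≡ 5 = α_5. Error position i = 5.
  Consistency check: S_2/S_1 = 2·9 = 18 ≡ 5 = α_err ✓ (single-error assumption holds).
Step 4: error magnitude e = S_0/v_5 = S_0·∏_{j≠5}(α_5 − α_j) = 11·10 = 110 ≡ 6 (mod 13).
Step 5: correct position 5: c_5 = r_5 − e = 5 − 6 ≡ 12 (mod 13). Hence c = [0, 8, 7, 6, 12].
  Check: interpolating c through the α_i gives m(x) = 4 + 12·x (degree < 2) with m(α_i) = c_i for every i, so c is indeed a codeword.


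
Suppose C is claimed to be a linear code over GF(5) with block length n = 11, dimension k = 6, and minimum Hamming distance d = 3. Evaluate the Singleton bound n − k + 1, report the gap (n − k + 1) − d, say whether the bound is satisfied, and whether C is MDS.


Singleton RHS = n − k + 1 = 6, slack = 3, bound satisfied, not MDS.

Singleton bound: d ≤ n − k + 1.
Here n = 11, k = 6, so n − k + 1 = 6.
Given d = 3, check d ≤ 6: YES.
Slack = (n − k + 1) − d = 3.
The code is NOT MDS (slack = 3 > 0).
Description: the claimed parameters are [11, 6, 3]_5; such a code would be non-MDS.


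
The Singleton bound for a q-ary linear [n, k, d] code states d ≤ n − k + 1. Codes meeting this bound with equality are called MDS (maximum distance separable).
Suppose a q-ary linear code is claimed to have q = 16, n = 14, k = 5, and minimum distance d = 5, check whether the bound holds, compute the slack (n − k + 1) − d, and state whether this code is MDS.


Singleton RHS = n − k + 1 = 10, slack = 5, bound satisfied, not MDS.

Singleton bound: d ≤ n − k + 1.
Here n = 14, k = 5, so n − k + 1 = 10.
Given d = 5, check d ≤ 10: YES.
Slack = (n − k + 1) − d = 5.
The code is NOT MDS (slack = 5 > 0).
Description: the claimed parameters are [14, 5, 5]_16; such a code would be non-MDS.


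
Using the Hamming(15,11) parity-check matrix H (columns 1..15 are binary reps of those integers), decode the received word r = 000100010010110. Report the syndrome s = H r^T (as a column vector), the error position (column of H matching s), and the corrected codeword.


s = (0, 1, 0, 0)^T, error position = 4, corrected codeword c = 000000010010110

Compute s = H r^T mod 2 one row at a time:
  s_1 = 1 + 0 + 0 + 1 + 0 + 1 + 1 + 0 = 4 ≡ 0 (mod 2).
  s_2 = 1 + 0 + 0 + 0 + 0 + 1 + 1 + 0 = 3 ≡ 1 (mod 2).
  s_3 = 0 + 0 + 0 + 0 + 0 + 1 + 1 + 0 = 2 ≡ 0 (mod 2).
  s_4 = 0 + 0 + 0 + 0 + 0 + 1 + 1 + 0 = 2 ≡ 0 (mod 2).
s = (0, 1, 0, 0)^T — this equals column 4 of H (binary 0100), so error is at position 4.
Correct: flip bit 4 of r = 000100010010110 to get c = 000000010010110.


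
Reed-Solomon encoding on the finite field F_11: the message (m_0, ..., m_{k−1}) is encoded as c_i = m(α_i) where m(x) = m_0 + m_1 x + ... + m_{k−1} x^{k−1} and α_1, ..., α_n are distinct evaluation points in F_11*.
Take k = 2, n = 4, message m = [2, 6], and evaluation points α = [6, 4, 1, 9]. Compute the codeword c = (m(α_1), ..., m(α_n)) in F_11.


c = [5, 4, 8, 1]

Message polynomial: m(x) = 2 + 6·x (mod 11).
For each evaluation point α_i, compute m(α_i) mod 11:
  α_1 = 6: Horner steps 6 → 5, so m(6) = 5.
  α_2 = 4: Horner steps 6 → 4, so m(4) = 4.
  α_3 = 1: Horner steps 6 → 8, so m(1) = 8.
  α_4 = 9: Horner steps 6 → 1, so m(9) = 1.
Codeword c = [5, 4, 8, 1] ∈ F_11^4.


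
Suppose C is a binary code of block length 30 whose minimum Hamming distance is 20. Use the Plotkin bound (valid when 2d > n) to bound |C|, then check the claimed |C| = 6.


Plotkin bound M ≤ 4; given |C| = 6 > bound (violated).

Check applicability: 2d = 40, n = 30.
2d − n = 10 > 0, so Plotkin applies.
Compute d/(2d−n) = 20/10 ≈ 2.0000.
⌊d/(2d−n)⌋ = 2.
Plotkin bound: M ≤ 2·2 = 4.
Given |C| = 6, check: VIOLATED.
This |C| is above the Plotkin bound, so no binary code with n = 30, d = 20 and 6 codewords exists.


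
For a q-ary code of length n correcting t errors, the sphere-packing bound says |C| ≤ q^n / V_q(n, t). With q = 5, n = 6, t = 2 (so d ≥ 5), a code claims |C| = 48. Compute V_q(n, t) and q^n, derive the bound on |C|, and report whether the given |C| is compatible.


V_q(n, t) = 265, q^n = 15625, Hamming bound = 58, |C| = 48 ≤ bound (satisfied).

Step 1: Compute V_q(n, t) = Σ_{j=0}^2 C(n, j) (q−1)^j.
  j = 0: C(6,0)·(4)^0 = 1·1 = 1.
  j = 1: C(6,1)·(4)^1 = 6·4 = 24.
  j = 2: C(6,2)·(4)^2 = 15·16 = 240.
  V_q(n, t) = 1 + 24 + 240 = 265.
Step 2: q^n = 5^6 = 15625.
Step 3: Hamming bound ⌊q^n / V_q(n,t)⌋ = ⌊15625/265⌋ = 58.
Step 4: Compare |C| = 48 to 58: satisfied.
The claimed |C| lies below the Hamming bound.


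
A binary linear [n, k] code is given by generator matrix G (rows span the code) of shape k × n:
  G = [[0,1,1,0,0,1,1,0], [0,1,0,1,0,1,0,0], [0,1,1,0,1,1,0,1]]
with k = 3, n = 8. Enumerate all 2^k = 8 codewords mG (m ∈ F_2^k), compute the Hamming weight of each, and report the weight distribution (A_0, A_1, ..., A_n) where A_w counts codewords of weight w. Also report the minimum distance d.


Weight distribution: A_0 = 1, A_3 = 3, A_4 = 2, A_5 = 1, A_6 = 1. Minimum distance d = 3.

Enumerate all 2^3 = 8 messages m ∈ F_2^3.
For each, compute codeword c = mG in F_2^8, then tally its weight.
  m = 000 → c = 00000000, weight = 0.
  m = 100 → c = 01100110, weight = 4.
  m = 010 → c = 01010100, weight = 3.
  m = 110 → c = 00110010, weight = 3.
  m = 001 → c = 01101101, weight = 5.
  m = 101 → c = 00001011, weight = 3.
  m = 011 → c = 00111001, weight = 4.
  m = 111 → c = 01011111, weight = 6.
Tally weights:
  weight 0: 1 codewords.
  weight 3: 3 codewords.
  weight 4: 2 codewords.
  weight 5: 1 codewords.
  weight 6: 1 codewords.
Minimum distance d = smallest w > 0 with A_w > 0 = 3.
Sanity: Σ A_w = 8 = 2^3 = 8 ✓.


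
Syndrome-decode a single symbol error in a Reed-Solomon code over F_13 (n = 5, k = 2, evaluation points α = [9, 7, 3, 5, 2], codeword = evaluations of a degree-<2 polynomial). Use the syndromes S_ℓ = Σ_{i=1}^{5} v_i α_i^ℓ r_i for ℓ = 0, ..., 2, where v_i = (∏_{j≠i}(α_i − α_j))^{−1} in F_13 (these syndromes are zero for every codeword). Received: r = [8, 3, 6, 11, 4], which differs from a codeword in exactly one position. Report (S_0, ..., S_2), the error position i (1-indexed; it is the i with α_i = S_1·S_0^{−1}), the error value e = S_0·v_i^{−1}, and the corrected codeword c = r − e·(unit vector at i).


S = (7, 1, 2), error at position 5, error magnitude e = 7, c = [8, 3, 6, 11, 10].

Step 1: column multipliers v_i = (∏_{j≠i}(α_i − α_j))^{−1} mod 13.
  i = 1 (α = 9): (9−7)(9−3)(9−5)(9−2) = 2·6·4·7 = 336 ≡ 11, so v_1 = 11^{−1} = 6 (mod 13).
  i = 2 (α = 7): (7−9)(7−3)(7−5)(7−2) = (−2)·4·2·5 = −80 ≡ 11, so v_2 = 11^{−1} = 6 (mod 13).
  i = 3 (α = 3): (3−9)(3−7)(3−5)(3−2) = (−6)·(−4)·(−2)·1 = −48 ≡ 4, so v_3 = 4^{−1} = 10 (mod 13).
  i = 4 (α = 5): (5−9)(5−7)(5−3)(5−2) = (−4)·(−2)·2·3 = 48 ≡ 9, so v_4 = 9^{−1} = 3 (mod 13).
  i = 5 (α = 2): (2−9)(2−7)(2−3)(2−5) = (−7)·(−5)·(−1)·(−3) = 105 ≡ 1, so v_5 = 1^{−1} = 1 (mod 13).
  v = [6, 6, 10, 3, 1].
Step 2: syndromes of r = [8, 3, 6, 11, 4] (all sums mod 13).
  S_0 = Σ v_i r_i = 6·8 + 6·3 + 10·6 + 3·11 + 1·4 = 163 ≡ 7.
  S_1 = Σ v_i α_i r_i = 6·9·8 + 6·7·3 + 10·3·6 + 3·5·11 + 1·2·4 = 911 ≡ 1.
  α_i^2 mod 13 = [3, 10, 9, 12, 4].
  S_2 = Σ v_i α_i^2 r_i = 6·3·8 + 6·10·3 + 10·9·6 + 3·12·11 + 1·4·4 = 1276 ≡ 2.
  S = (7, 1, 2) ≠ 0, so r is not a codeword (an error is present).
Step 3: locate the error. For a single error e at position i, S_ℓ = v_i·e·α_i^ℓ, so α_err = S_1/S_0.
  S_0^{−1} = 7^{−1} = 2 (mod 13), so α_err = 1·2 = 2 ≡ 2 = α_5. Error position i = 5.
  Consistency check: S_2/S_1 = 2·1 = 2 ≡ 2 = α_err ✓ (single-error assumption holds).
Step 4: error magnitude e = S_0/v_5 = S_0·∏_{j≠5}(α_5 − α_j) = 7·1 = 7 ≡ 7 (mod 13).
Step 5: correct position 5: c_5 = r_5 − e = 4 − 7 ≡ 10 (mod 13). Hence c = [8, 3, 6, 11, 10].
  Check: interpolating c through the α_i gives m(x) = 5 + 9·x (degree < 2) with m(α_i) = c_i for every i, so c is indeed a codeword.


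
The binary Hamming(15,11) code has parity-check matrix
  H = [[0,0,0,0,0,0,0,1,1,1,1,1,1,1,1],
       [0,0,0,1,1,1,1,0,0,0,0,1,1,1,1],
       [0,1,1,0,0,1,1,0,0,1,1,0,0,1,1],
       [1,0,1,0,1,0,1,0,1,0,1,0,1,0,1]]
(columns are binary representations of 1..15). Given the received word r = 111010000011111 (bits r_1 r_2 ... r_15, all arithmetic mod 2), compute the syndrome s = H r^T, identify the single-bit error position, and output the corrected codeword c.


s = (1, 1, 1, 0)^T, error position = 14, corrected codeword c = 111010000011101

Compute s = H r^T mod 2 one row at a time:
  s_1 = 0 + 0 + 0 + 1 + 1 + 1 + 1 + 1 = 5 ≡ 1 (mod 2).
  s_2 = 0 + 1 + 0 + 0 + 1 + 1 + 1 + 1 = 5 ≡ 1 (mod 2).
  s_3 = 1 + 1 + 0 + 0 + 0 + 1 + 1 + 1 = 5 ≡ 1 (mod 2).
  s_4 = 1 + 1 + 1 + 0 + 0 + 1 + 1 + 1 = 6 ≡ 0 (mod 2).
s = (1, 1, 1, 0)^T — this equals column 14 of H (binary 1110), so error is at position 14.
Correct: flip bit 14 of r = 111010000011111 to get c = 111010000011101.


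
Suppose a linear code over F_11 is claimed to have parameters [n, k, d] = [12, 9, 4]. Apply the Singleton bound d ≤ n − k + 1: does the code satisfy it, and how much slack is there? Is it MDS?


Singleton RHS = n − k + 1 = 4, slack = 0, bound satisfied, MDS.

Singleton bound: d ≤ n − k + 1.
Here n = 12, k = 9, so n − k + 1 = 4.
Given d = 4, check d ≤ 4: YES.
Slack = (n − k + 1) − d = 0.
The code is MDS (slack = 0).
Description: the claimed parameters are [12, 9, 4]_11; such a code would be MDS (meets Singleton bound).


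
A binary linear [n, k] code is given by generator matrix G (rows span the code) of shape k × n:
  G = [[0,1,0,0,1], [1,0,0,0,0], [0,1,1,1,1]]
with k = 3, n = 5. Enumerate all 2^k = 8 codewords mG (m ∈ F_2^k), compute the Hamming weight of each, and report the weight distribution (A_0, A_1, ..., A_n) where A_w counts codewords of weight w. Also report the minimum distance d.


Weight distribution: A_0 = 1, A_1 = 1, A_2 = 2, A_3 = 2, A_4 = 1, A_5 = 1. Minimum distance d = 1.

Enumerate all 2^3 = 8 messages m ∈ F_2^3.
For each, compute codeword c = mG in F_2^5, then tally its weight.
  m = 000 → c = 00000, weight = 0.
  m = 100 → c = 01001, weight = 2.
  m = 010 → c = 10000, weight = 1.
  m = 110 → c = 11001, weight = 3.
  m = 001 → c = 01111, weight = 4.
  m = 101 → c = 00110, weight = 2.
  m = 011 → c = 11111, weight = 5.
  m = 111 → c = 10110, weight = 3.
Tally weights:
  weight 0: 1 codewords.
  weight 1: 1 codewords.
  weight 2: 2 codewords.
  weight 3: 2 codewords.
  weight 4: 1 codewords.
  weight 5: 1 codewords.
Minimum distance d = smallest w > 0 with A_w > 0 = 1.
Sanity: Σ A_w = 8 = 2^3 = 8 ✓.


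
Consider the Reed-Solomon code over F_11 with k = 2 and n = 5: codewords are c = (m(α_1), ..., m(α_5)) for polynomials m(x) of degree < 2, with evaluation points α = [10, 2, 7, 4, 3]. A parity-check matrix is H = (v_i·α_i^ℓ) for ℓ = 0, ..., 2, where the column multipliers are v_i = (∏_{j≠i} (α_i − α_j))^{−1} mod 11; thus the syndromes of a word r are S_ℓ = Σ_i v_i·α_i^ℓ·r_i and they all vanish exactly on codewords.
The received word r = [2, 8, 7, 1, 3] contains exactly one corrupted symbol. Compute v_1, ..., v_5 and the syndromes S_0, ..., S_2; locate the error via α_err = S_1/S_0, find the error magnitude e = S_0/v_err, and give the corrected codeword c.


S = (3, 9, 5), error at position 5, error magnitude e = 4, c = [2, 8, 7, 1, 10].

Step 1: column multipliers v_i = (∏_{j≠i}(α_i − α_j))^{−1} mod 11.
  i = 1 (α = 10): (10−2)(10−7)(10−4)(10−3) = 8·3·6·7 = 1008 ≡ 7, so v_1 = 7^{−1} = 8 (mod 11).
  i = 2 (α = 2): (2−10)(2−7)(2−4)(2−3) = (−8)·(−5)·(−2)·(−1) = 80 ≡ 3, so v_2 = 3^{−1} = 4 (mod 11).
  i = 3 (α = 7): (7−10)(7−2)(7−4)(7−3) = (−3)·5·3·4 = −180 ≡ 7, so v_3 = 7^{−1} = 8 (mod 11).
  i = 4 (α = 4): (4−10)(4−2)(4−7)(4−3) = (−6)·2·(−3)·1 = 36 ≡ 3, so v_4 = 3^{−1} = 4 (mod 11).
  i = 5 (α = 3): (3−10)(3−2)(3−7)(3−4) = (−7)·1·(−4)·(−1) = −28 ≡ 5, so v_5 = 5^{−1} = 9 (mod 11).
  v = [8, 4, 8, 4, 9].
Step 2: syndromes of r = [2, 8, 7, 1, 3] (all sums mod 11).
  S_0 = Σ v_i r_i = 8·2 + 4·8 + 8·7 + 4·1 + 9·3 = 135 ≡ 3.
  S_1 = Σ v_i α_i r_i = 8·10·2 + 4·2·8 + 8·7·7 + 4·4·1 + 9·3·3 = 713 ≡ 9.
  α_i^2 mod 11 = [1, 4, 5, 5, 9].
  S_2 = Σ v_i α_i^2 r_i = 8·1·2 + 4·4·8 + 8·5·7 + 4·5·1 + 9·9·3 = 687 ≡ 5.
  S = (3, 9, 5) ≠ 0, so r is not a codeword (an error is present).
Step 3: locate the error. For a single error e at position i, S_ℓ = v_i·e·α_i^ℓ, so α_err = S_1/S_0.
  S_0^{−1} = 3^{−1} = 4 (mod 11), so α_err = 9·4 = 36 ≡ 3 = α_5. Error position i = 5.
  Consistency check: S_2/S_1 = 5·5 = 25 ≡ 3 = α_err ✓ (single-error assumption holds).
Step 4: error magnitude e = S_0/v_5 = S_0·∏_{j≠5}(α_5 − α_j) = 3·5 = 15 ≡ 4 (mod 11).
Step 5: correct position 5: c_5 = r_5 − e = 3 − 4 ≡ 10 (mod 11). Hence c = [2, 8, 7, 1, 10].
  Check: interpolating c through the α_i gives m(x) = 4 + 2·x (degree < 2) with m(α_i) = c_i for every i, so c is indeed a codeword.


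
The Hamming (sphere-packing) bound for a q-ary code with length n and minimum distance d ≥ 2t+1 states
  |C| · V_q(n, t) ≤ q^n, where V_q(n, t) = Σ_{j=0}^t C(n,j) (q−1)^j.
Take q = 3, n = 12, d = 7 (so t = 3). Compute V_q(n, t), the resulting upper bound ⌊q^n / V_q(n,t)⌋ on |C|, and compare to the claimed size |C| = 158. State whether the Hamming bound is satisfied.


V_q(n, t) = 2049, q^n = 531441, Hamming bound = 259, |C| = 158 ≤ bound (satisfied).

Step 1: Compute V_q(n, t) = Σ_{j=0}^3 C(n, j) (q−1)^j.
  j = 0: C(12,0)·(2)^0 = 1·1 = 1.
  j = 1: C(12,1)·(2)^1 = 12·2 = 24.
  j = 2: C(12,2)·(2)^2 = 66·4 = 264.
  j = 3: C(12,3)·(2)^3 = 220·8 = 1760.
  V_q(n, t) = 1 + 24 + 264 + 1760 = 2049.
Step 2: q^n = 3^12 = 531441.
Step 3: Hamming bound ⌊q^n / V_q(n,t)⌋ = ⌊531441/2049⌋ = 259.
Step 4: Compare |C| = 158 to 259: satisfied.
The claimed |C| lies below the Hamming bound.


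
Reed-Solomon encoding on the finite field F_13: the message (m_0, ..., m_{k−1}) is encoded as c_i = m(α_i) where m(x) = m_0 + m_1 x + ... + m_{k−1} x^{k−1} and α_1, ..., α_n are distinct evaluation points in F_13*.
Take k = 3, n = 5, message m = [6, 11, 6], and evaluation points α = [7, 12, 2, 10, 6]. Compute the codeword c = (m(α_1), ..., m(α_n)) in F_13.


c = [0, 1, 0, 1, 2]

Message polynomial: m(x) = 6 + 11·x + 6·x^2 (mod 13).
For each evaluation point α_i, compute m(α_i) mod 13:
  α_1 = 7: Horner steps 6 → 1 → 0, so m(7) = 0.
  α_2 = 12: Horner steps 6 → 5 → 1, so m(12) = 1.
  α_3 = 2: Horner steps 6 → 10 → 0, so m(2) = 0.
  α_4 = 10: Horner steps 6 → 6 → 1, so m(10) = 1.
  α_5 = 6: Horner steps 6 → 8 → 2, so m(6) = 2.
Codeword c = [0, 1, 0, 1, 2] ∈ F_13^5.


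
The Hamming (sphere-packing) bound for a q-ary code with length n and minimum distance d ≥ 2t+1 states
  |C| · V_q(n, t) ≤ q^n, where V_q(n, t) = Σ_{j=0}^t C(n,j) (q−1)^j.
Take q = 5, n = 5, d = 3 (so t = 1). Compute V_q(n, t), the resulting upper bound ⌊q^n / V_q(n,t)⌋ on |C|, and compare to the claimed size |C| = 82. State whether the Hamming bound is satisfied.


V_q(n, t) = 21, q^n = 3125, Hamming bound = 148, |C| = 82 ≤ bound (satisfied).

Step 1: Compute V_q(n, t) = Σ_{j=0}^1 C(n, j) (q−1)^j.
  j = 0: C(5,0)·(4)^0 = 1·1 = 1.
  j = 1: C(5,1)·(4)^1 = 5·4 = 20.
  V_q(n, t) = 1 + 20 = 21.
Step 2: q^n = 5^5 = 3125.
Step 3: Hamming bound ⌊q^n / V_q(n,t)⌋ = ⌊3125/21⌋ = 148.
Step 4: Compare |C| = 82 to 148: satisfied.
The claimed |C| lies below the Hamming bound.


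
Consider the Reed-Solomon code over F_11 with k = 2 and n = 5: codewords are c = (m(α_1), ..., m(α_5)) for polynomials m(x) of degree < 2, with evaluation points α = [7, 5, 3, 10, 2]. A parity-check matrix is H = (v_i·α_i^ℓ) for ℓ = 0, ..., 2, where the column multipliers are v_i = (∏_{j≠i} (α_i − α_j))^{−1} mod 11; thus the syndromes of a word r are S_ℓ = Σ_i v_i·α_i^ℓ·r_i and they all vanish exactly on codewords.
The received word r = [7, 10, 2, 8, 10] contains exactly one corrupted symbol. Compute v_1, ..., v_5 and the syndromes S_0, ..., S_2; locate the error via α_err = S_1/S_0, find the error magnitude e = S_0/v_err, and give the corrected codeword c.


S = (10, 9, 7), error at position 5, error magnitude e = 1, c = [7, 10, 2, 8, 9].

Step 1: column multipliers v_i = (∏_{j≠i}(α_i − α_j))^{−1} mod 11.
  i = 1 (α = 7): (7−5)(7−3)(7−10)(7−2) = 2·4·(−3)·5 = −120 ≡ 1, so v_1 = 1^{−1} = 1 (mod 11).
  i = 2 (α = 5): (5−7)(5−3)(5−10)(5−2) = (−2)·2·(−5)·3 = 60 ≡ 5, so v_2 = 5^{−1} = 9 (mod 11).
  i = 3 (α = 3): (3−7)(3−5)(3−10)(3−2) = (−4)·(−2)·(−7)·1 = −56 ≡ 10, so v_3 = 10^{−1} = 10 (mod 11).
  i = 4 (α = 10): (10−7)(10−5)(10−3)(10−2) = 3·5·7·8 = 840 ≡ 4, so v_4 = 4^{−1} = 3 (mod 11).
  i = 5 (α = 2): (2−7)(2−5)(2−3)(2−10) = (−5)·(−3)·(−1)·(−8) = 120 ≡ 10, so v_5 = 10^{−1} = 10 (mod 11).
  v = [1, 9, 10, 3, 10].
Step 2: syndromes of r = [7, 10, 2, 8, 10] (all sums mod 11).
  S_0 = Σ v_i r_i = 1·7 + 9·10 + 10·2 + 3·8 + 10·10 = 241 ≡ 10.
  S_1 = Σ v_i α_i r_i = 1·7·7 + 9·5·10 + 10·3·2 + 3·10·8 + 10·2·10 = 999 ≡ 9.
  α_i^2 mod 11 = [5, 3, 9, 1, 4].
  S_2 = Σ v_i α_i^2 r_i = 1·5·7 + 9·3·10 + 10·9·2 + 3·1·8 + 10·4·10 = 909 ≡ 7.
  S = (10, 9, 7) ≠ 0, so r is not a codeword (an error is present).
Step 3: locate the error. For a single error e at position i, S_ℓ = v_i·e·α_i^ℓ, so α_err = S_1/S_0.
  S_0^{−1} = 10^{−1} = 10 (mod 11), so α_err = 9·10 = 90 ≡ 2 = α_5. Error position i = 5.
  Consistency check: S_2/S_1 = 7·5 = 35 ≡ 2 = α_err ✓ (single-error assumption holds).
Step 4: error magnitude e = S_0/v_5 = S_0·∏_{j≠5}(α_5 − α_j) = 10·10 = 100 ≡ 1 (mod 11).
Step 5: correct position 5: c_5 = r_5 − e = 10 − 1 ≡ 9 (mod 11). Hence c = [7, 10, 2, 8, 9].
  Check: interpolating c through the α_i gives m(x) = 1 + 4·x (degree < 2) with m(α_i) = c_i for every i, so c is indeed a codeword.


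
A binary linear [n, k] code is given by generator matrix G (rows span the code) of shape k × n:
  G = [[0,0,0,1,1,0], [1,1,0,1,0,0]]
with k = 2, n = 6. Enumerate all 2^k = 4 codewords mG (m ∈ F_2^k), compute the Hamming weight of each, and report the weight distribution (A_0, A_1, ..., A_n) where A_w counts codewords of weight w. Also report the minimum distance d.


Weight distribution: A_0 = 1, A_2 = 1, A_3 = 2. Minimum distance d = 2.

Enumerate all 2^2 = 4 messages m ∈ F_2^2.
For each, compute codeword c = mG in F_2^6, then tally its weight.
  m = 00 → c = 000000, weight = 0.
  m = 10 → c = 000110, weight = 2.
  m = 01 → c = 110100, weight = 3.
  m = 11 → c = 110010, weight = 3.
Tally weights:
  weight 0: 1 codewords.
  weight 2: 1 codewords.
  weight 3: 2 codewords.
Minimum distance d = smallest w > 0 with A_w > 0 = 2.
Sanity: Σ A_w = 4 = 2^2 = 4 ✓.


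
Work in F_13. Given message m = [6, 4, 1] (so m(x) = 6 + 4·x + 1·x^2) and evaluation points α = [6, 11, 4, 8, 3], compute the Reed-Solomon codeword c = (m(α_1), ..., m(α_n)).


c = [1, 2, 12, 11, 1]

Message polynomial: m(x) = 6 + 4·x + 1·x^2 (mod 13).
For each evaluation point α_i, compute m(α_i) mod 13:
  α_1 = 6: Horner steps 1 → 10 → 1, so m(6) = 1.
  α_2 = 11: Horner steps 1 → 2 → 2, so m(11) = 2.
  α_3 = 4: Horner steps 1 → 8 → 12, so m(4) = 12.
  α_4 = 8: Horner steps 1 → 12 → 11, so m(8) = 11.
  α_5 = 3: Horner steps 1 → 7 → 1, so m(3) = 1.
Codeword c = [1, 2, 12, 11, 1] ∈ F_13^5.


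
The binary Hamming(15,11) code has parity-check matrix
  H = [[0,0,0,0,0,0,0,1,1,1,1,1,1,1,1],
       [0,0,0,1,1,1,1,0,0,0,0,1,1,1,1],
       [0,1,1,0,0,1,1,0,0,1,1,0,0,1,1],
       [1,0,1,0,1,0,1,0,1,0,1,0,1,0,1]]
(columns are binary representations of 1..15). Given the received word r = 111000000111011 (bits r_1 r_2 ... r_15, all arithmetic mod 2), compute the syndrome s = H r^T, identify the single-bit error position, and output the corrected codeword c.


s = (1, 1, 0, 0)^T, error position = 12, corrected codeword c = 111000000110011

Compute s = H r^T mod 2 one row at a time:
  s_1 = 0 + 0 + 1 + 1 + 1 + 0 + 1 + 1 = 5 ≡ 1 (mod 2).
  s_2 = 0 + 0 + 0 + 0 + 1 + 0 + 1 + 1 = 3 ≡ 1 (mod 2).
  s_3 = 1 + 1 + 0 + 0 + 1 + 1 + 1 + 1 = 6 ≡ 0 (mod 2).
  s_4 = 1 + 1 + 0 + 0 + 0 + 1 + 0 + 1 = 4 ≡ 0 (mod 2).
s = (1, 1, 0, 0)^T — this equals column 12 of H (binary 1100), so error is at position 12.
Correct: flip bit 12 of r = 111000000111011 to get c = 111000000110011.


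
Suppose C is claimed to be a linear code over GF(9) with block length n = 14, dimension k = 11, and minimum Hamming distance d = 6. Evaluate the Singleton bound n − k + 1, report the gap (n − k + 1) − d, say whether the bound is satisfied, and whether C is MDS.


Singleton RHS = n − k + 1 = 4, slack = -2, bound violated (no such code; not MDS).

Singleton bound: d ≤ n − k + 1.
Here n = 14, k = 11, so n − k + 1 = 4.
Given d = 6, check d ≤ 4: NO.
Slack = (n − k + 1) − d = -2.
The slack is negative: d = 6 exceeds n − k + 1 = 4 by 2, so the Singleton bound is violated and no linear [14, 11, 6]_9 code can exist. In particular it is not MDS (MDS requires d = n − k + 1 exactly).
Description: the claimed parameters are [14, 11, 6]_9; such a code would be impossible (violates the Singleton bound).


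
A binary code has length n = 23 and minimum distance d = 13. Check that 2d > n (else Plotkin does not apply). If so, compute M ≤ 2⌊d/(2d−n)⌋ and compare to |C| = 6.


Plotkin bound M ≤ 8; given |C| = 6 ≤ bound (satisfied).

Check applicability: 2d = 26, n = 23.
2d − n = 3 > 0, so Plotkin applies.
Compute d/(2d−n) = 13/3 ≈ 4.3333.
⌊d/(2d−n)⌋ = 4.
Plotkin bound: M ≤ 2·4 = 8.
Given |C| = 6, check: satisfied.
This |C| is below the Plotkin bound.


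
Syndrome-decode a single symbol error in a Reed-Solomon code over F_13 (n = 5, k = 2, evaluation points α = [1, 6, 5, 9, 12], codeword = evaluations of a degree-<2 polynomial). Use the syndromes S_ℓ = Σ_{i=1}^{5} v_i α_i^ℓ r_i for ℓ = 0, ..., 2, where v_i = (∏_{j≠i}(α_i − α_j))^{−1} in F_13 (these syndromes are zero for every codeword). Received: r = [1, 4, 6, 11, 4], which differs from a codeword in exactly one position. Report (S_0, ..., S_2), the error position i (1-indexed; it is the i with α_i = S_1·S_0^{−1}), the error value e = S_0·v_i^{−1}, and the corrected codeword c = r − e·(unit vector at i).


S = (8, 5, 8), error at position 5, error magnitude e = 12, c = [1, 4, 6, 11, 5].

Step 1: column multipliers v_i = (∏_{j≠i}(α_i − α_j))^{−1} mod 13.
  i = 1 (α = 1): (1−6)(1−5)(1−9)(1−12) = (−5)·(−4)·(−8)·(−11) = 1760 ≡ 5, so v_1 = 5^{−1} = 8 (mod 13).
  i = 2 (α = 6): (6−1)(6−5)(6−9)(6−12) = 5·1·(−3)·(−6) = 90 ≡ 12, so v_2 = 12^{−1} = 12 (mod 13).
  i = 3 (α = 5): (5−1)(5−6)(5−9)(5−12) = 4·(−1)·(−4)·(−7) = −112 ≡ 5, so v_3 = 5^{−1} = 8 (mod 13).
  i = 4 (α = 9): (9−1)(9−6)(9−5)(9−12) = 8·3·4·(−3) = −288 ≡ 11, so v_4 = 11^{−1} = 6 (mod 13).
  i = 5 (α = 12): (12−1)(12−6)(12−5)(12−9) = 11·6·7·3 = 1386 ≡ 8, so v_5 = 8^{−1} = 5 (mod 13).
  v = [8, 12, 8, 6, 5].
Step 2: syndromes of r = [1, 4, 6, 11, 4] (all sums mod 13).
  S_0 = Σ v_i r_i = 8·1 + 12·4 + 8·6 + 6·11 + 5·4 = 190 ≡ 8.
  S_1 = Σ v_i α_i r_i = 8·1·1 + 12·6·4 + 8·5·6 + 6·9·11 + 5·12·4 = 1370 ≡ 5.
  α_i^2 mod 13 = [1, 10, 12, 3, 1].
  S_2 = Σ v_i α_i^2 r_i = 8·1·1 + 12·10·4 + 8·12·6 + 6·3·11 + 5·1·4 = 1282 ≡ 8.
  S = (8, 5, 8) ≠ 0, so r is not a codeword (an error is present).
Step 3: locate the error. For a single error e at position i, S_ℓ = v_i·e·α_i^ℓ, so α_err = S_1/S_0.
  S_0^{−1} = 8^{−1} = 5 (mod 13), so α_err = 5·5 = 25 ≡ 12 = α_5. Error position i = 5.
  Consistency check: S_2/S_1 = 8·8 = 64 ≡ 12 = α_err ✓ (single-error assumption holds).
Step 4: error magnitude e = S_0/v_5 = S_0·∏_{j≠5}(α_5 − α_j) = 8·8 = 64 ≡ 12 (mod 13).
Step 5: correct position 5: c_5 = r_5 − e = 4 − 12 ≡ 5 (mod 13). Hence c = [1, 4, 6, 11, 5].
  Check: interpolating c through the α_i gives m(x) = 3 + 11·x (degree < 2) with m(α_i) = c_i for every i, so c is indeed a codeword.


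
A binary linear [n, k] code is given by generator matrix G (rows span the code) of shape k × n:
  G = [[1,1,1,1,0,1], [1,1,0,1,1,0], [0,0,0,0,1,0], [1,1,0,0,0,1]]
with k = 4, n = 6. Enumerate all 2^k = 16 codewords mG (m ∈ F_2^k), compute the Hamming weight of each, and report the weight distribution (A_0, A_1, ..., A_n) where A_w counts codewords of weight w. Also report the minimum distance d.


Weight distribution: A_0 = 1, A_1 = 1, A_2 = 3, A_3 = 6, A_4 = 3, A_5 = 1, A_6 = 1. Minimum distance d = 1.

Enumerate all 2^4 = 16 messages m ∈ F_2^4.
For each, compute codeword c = mG in F_2^6, then tally its weight.
  m = 0000 → c = 000000, weight = 0.
  m = 1000 → c = 111101, weight = 5.
  m = 0100 → c = 110110, weight = 4.
  m = 1100 → c = 001011, weight = 3.
  m = 0010 → c = 000010, weight = 1.
  m = 1010 → c = 111111, weight = 6.
  m = 0110 → c = 110100, weight = 3.
  m = 1110 → c = 001001, weight = 2.
  m = 0001 → c = 110001, weight = 3.
  m = 1001 → c = 001100, weight = 2.
  m = 0101 → c = 000111, weight = 3.
  m = 1101 → c = 111010, weight = 4.
  m = 0011 → c = 110011, weight = 4.
  m = 1011 → c = 001110, weight = 3.
  m = 0111 → c = 000101, weight = 2.
  m = 1111 → c = 111000, weight = 3.
Tally weights:
  weight 0: 1 codewords.
  weight 1: 1 codewords.
  weight 2: 3 codewords.
  weight 3: 6 codewords.
  weight 4: 3 codewords.
  weight 5: 1 codewords.
  weight 6: 1 codewords.
Minimum distance d = smallest w > 0 with A_w > 0 = 1.
Sanity: Σ A_w = 16 = 2^4 = 16 ✓.


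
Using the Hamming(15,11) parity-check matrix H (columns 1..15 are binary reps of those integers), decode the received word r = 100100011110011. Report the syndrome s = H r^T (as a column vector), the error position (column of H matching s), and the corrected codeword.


s = (0, 1, 0, 0)^T, error position = 4, corrected codeword c = 100000011110011

Compute s = H r^T mod 2 one row at a time:
  s_1 = 1 + 1 + 1 + 1 + 0 + 0 + 1 + 1 = 6 ≡ 0 (mod 2).
  s_2 = 1 + 0 + 0 + 0 + 0 + 0 + 1 + 1 = 3 ≡ 1 (mod 2).
  s_3 = 0 + 0 + 0 + 0 + 1 + 1 + 1 + 1 = 4 ≡ 0 (mod 2).
  s_4 = 1 + 0 + 0 + 0 + 1 + 1 + 0 + 1 = 4 ≡ 0 (mod 2).
s = (0, 1, 0, 0)^T — this equals column 4 of H (binary 0100), so error is at position 4.
Correct: flip bit 4 of r = 100100011110011 to get c = 100000011110011.


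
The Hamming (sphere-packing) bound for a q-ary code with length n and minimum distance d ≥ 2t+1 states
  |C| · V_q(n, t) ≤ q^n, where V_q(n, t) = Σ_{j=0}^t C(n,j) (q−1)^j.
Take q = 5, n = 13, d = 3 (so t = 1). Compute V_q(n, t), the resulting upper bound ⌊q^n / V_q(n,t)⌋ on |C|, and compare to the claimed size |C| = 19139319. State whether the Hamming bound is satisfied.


V_q(n, t) = 53, q^n = 1220703125, Hamming bound = 23032134, |C| = 19139319 ≤ bound (satisfied).

Step 1: Compute V_q(n, t) = Σ_{j=0}^1 C(n, j) (q−1)^j.
  j = 0: C(13,0)·(4)^0 = 1·1 = 1.
  j = 1: C(13,1)·(4)^1 = 13·4 = 52.
  V_q(n, t) = 1 + 52 = 53.
Step 2: q^n = 5^13 = 1220703125.
Step 3: Hamming bound ⌊q^n / V_q(n,t)⌋ = ⌊1220703125/53⌋ = 23032134.
Step 4: Compare |C| = 19139319 to 23032134: satisfied.
The claimed |C| lies below the Hamming bound.


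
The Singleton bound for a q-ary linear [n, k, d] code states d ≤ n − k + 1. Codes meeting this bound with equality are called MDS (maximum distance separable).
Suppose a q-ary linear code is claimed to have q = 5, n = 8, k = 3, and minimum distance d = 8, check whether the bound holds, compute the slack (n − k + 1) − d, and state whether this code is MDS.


Singleton RHS = n − k + 1 = 6, slack = -2, bound violated (no such code; not MDS).

Singleton bound: d ≤ n − k + 1.
Here n = 8, k = 3, so n − k + 1 = 6.
Given d = 8, check d ≤ 6: NO.
Slack = (n − k + 1) − d = -2.
The slack is negative: d = 8 exceeds n − k + 1 = 6 by 2, so the Singleton bound is violated and no linear [8, 3, 8]_5 code can exist. In particular it is not MDS (MDS requires d = n − k + 1 exactly).
Description: the claimed parameters are [8, 3, 8]_5; such a code would be impossible (violates the Singleton bound).


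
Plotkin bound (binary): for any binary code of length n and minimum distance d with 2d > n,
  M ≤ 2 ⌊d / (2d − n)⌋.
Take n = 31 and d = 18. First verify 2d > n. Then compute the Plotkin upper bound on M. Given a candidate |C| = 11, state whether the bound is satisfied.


Plotkin bound M ≤ 6; given |C| = 11 > bound (violated).

Check applicability: 2d = 36, n = 31.
2d − n = 5 > 0, so Plotkin applies.
Compute d/(2d−n) = 18/5 ≈ 3.6000.
⌊d/(2d−n)⌋ = 3.
Plotkin bound: M ≤ 2·3 = 6.
Given |C| = 11, check: VIOLATED.
This |C| is above the Plotkin bound, so no binary code with n = 31, d = 18 and 11 codewords exists.


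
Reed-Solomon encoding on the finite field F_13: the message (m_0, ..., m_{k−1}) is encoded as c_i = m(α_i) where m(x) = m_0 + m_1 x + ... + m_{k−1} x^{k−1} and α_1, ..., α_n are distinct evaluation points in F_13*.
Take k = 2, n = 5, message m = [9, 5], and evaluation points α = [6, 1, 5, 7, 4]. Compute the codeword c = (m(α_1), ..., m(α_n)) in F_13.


c = [0, 1, 8, 5, 3]

Message polynomial: m(x) = 9 + 5·x (mod 13).
For each evaluation point α_i, compute m(α_i) mod 13:
  α_1 = 6: Horner steps 5 → 0, so m(6) = 0.
  α_2 = 1: Horner steps 5 → 1, so m(1) = 1.
  α_3 = 5: Horner steps 5 → 8, so m(5) = 8.
  α_4 = 7: Horner steps 5 → 5, so m(7) = 5.
  α_5 = 4: Horner steps 5 → 3, so m(4) = 3.
Codeword c = [0, 1, 8, 5, 3] ∈ F_13^5.


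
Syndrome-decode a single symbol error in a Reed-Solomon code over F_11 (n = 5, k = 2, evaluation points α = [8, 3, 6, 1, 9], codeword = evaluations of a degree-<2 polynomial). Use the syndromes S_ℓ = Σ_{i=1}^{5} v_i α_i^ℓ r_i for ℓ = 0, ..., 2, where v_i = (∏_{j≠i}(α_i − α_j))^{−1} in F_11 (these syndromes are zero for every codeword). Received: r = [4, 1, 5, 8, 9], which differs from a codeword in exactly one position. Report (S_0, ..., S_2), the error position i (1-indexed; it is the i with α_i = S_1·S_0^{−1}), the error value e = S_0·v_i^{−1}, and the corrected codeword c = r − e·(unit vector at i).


S = (5, 5, 5), error at position 4, error magnitude e = 6, c = [4, 1, 5, 2, 9].

Step 1: column multipliers v_i = (∏_{j≠i}(α_i − α_j))^{−1} mod 11.
  i = 1 (α = 8): (8−3)(8−6)(8−1)(8−9) = 5·2·7·(−1) = −70 ≡ 7, so v_1 = 7^{−1} = 8 (mod 11).
  i = 2 (α = 3): (3−8)(3−6)(3−1)(3−9) = (−5)·(−3)·2·(−6) = −180 ≡ 7, so v_2 = 7^{−1} = 8 (mod 11).
  i = 3 (α = 6): (6−8)(6−3)(6−1)(6−9) = (−2)·3·5·(−3) = 90 ≡ 2, so v_3 = 2^{−1} = 6 (mod 11).
  i = 4 (α = 1): (1−8)(1−3)(1−6)(1−9) = (−7)·(−2)·(−5)·(−8) = 560 ≡ 10, so v_4 = 10^{−1} = 10 (mod 11).
  i = 5 (α = 9): (9−8)(9−3)(9−6)(9−1) = 1·6·3·8 = 144 ≡ 1, so v_5 = 1^{−1} = 1 (mod 11).
  v = [8, 8, 6, 10, 1].
Step 2: syndromes of r = [4, 1, 5, 8, 9] (all sums mod 11).
  S_0 = Σ v_i r_i = 8·4 + 8·1 + 6·5 + 10·8 + 1·9 = 159 ≡ 5.
  S_1 = Σ v_i α_i r_i = 8·8·4 + 8·3·1 + 6·6·5 + 10·1·8 + 1·9·9 = 621 ≡ 5.
  α_i^2 mod 11 = [9, 9, 3, 1, 4].
  S_2 = Σ v_i α_i^2 r_i = 8·9·4 + 8·9·1 + 6·3·5 + 10·1·8 + 1·4·9 = 566 ≡ 5.
  S = (5, 5, 5) ≠ 0, so r is not a codeword (an error is present).
Step 3: locate the error. For a single error e at position i, S_ℓ = v_i·e·α_i^ℓ, so α_err = S_1/S_0.
  S_0^{−1} = 5^{−1} = 9 (mod 11), so α_err = 5·9 = 45 ≡ 1 = α_4. Error position i = 4.
  Consistency check: S_2/S_1 = 5·9 = 45 ≡ 1 = α_err ✓ (single-error assumption holds).
Step 4: error magnitude e = S_0/v_4 = S_0·∏_{j≠4}(α_4 − α_j) = 5·10 = 50 ≡ 6 (mod 11).
Step 5: correct position 4: c_4 = r_4 − e = 8 − 6 ≡ 2 (mod 11). Hence c = [4, 1, 5, 2, 9].
  Check: interpolating c through the α_i gives m(x) = 8 + 5·x (degree < 2) with m(α_i) = c_i for every i, so c is indeed a codeword.


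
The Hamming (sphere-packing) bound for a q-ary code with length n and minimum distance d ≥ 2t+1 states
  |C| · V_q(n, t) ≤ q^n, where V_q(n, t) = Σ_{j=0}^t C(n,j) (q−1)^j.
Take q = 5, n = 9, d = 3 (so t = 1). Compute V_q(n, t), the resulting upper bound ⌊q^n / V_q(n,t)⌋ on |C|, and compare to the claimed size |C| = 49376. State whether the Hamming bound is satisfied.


V_q(n, t) = 37, q^n = 1953125, Hamming bound = 52787, |C| = 49376 ≤ bound (satisfied).

Step 1: Compute V_q(n, t) = Σ_{j=0}^1 C(n, j) (q−1)^j.
  j = 0: C(9,0)·(4)^0 = 1·1 = 1.
  j = 1: C(9,1)·(4)^1 = 9·4 = 36.
  V_q(n, t) = 1 + 36 = 37.
Step 2: q^n = 5^9 = 1953125.
Step 3: Hamming bound ⌊q^n / V_q(n,t)⌋ = ⌊1953125/37⌋ = 52787.
Step 4: Compare |C| = 49376 to 52787: satisfied.
The claimed |C| lies below the Hamming bound.


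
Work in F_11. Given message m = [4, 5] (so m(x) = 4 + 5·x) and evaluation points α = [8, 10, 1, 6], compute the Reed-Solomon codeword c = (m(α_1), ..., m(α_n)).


c = [0, 10, 9, 1]

Message polynomial: m(x) = 4 + 5·x (mod 11).
For each evaluation point α_i, compute m(α_i) mod 11:
  α_1 = 8: Horner steps 5 → 0, so m(8) = 0.
  α_2 = 10: Horner steps 5 → 10, so m(10) = 10.
  α_3 = 1: Horner steps 5 → 9, so m(1) = 9.
  α_4 = 6: Horner steps 5 → 1, so m(6) = 1.
Codeword c = [0, 10, 9, 1] ∈ F_11^4.


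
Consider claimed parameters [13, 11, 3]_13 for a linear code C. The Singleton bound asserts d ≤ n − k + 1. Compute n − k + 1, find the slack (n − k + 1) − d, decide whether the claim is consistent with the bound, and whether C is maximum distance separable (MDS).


Singleton RHS = n − k + 1 = 3, slack = 0, bound satisfied, MDS.

Singleton bound: d ≤ n − k + 1.
Here n = 13, k = 11, so n − k + 1 = 3.
Given d = 3, check d ≤ 3: YES.
Slack = (n − k + 1) − d = 0.
The code is MDS (slack = 0).
Description: the claimed parameters are [13, 11, 3]_13; such a code would be MDS (meets Singleton bound).


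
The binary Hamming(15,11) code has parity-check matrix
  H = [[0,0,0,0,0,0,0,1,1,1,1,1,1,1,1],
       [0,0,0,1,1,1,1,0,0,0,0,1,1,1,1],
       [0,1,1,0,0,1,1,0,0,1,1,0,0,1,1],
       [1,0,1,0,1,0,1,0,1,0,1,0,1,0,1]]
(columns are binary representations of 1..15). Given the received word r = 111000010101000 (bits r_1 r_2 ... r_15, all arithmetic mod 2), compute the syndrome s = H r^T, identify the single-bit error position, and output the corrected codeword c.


s = (1, 1, 1, 0)^T, error position = 14, corrected codeword c = 111000010101010

Compute s = H r^T mod 2 one row at a time:
  s_1 = 1 + 0 + 1 + 0 + 1 + 0 + 0 + 0 = 3 ≡ 1 (mod 2).
  s_2 = 0 + 0 + 0 + 0 + 1 + 0 + 0 + 0 = 1 ≡ 1 (mod 2).
  s_3 = 1 + 1 + 0 + 0 + 1 + 0 + 0 + 0 = 3 ≡ 1 (mod 2).
  s_4 = 1 + 1 + 0 + 0 + 0 + 0 + 0 + 0 = 2 ≡ 0 (mod 2).
s = (1, 1, 1, 0)^T — this equals column 14 of H (binary 1110), so error is at position 14.
Correct: flip bit 14 of r = 111000010101000 to get c = 111000010101010.


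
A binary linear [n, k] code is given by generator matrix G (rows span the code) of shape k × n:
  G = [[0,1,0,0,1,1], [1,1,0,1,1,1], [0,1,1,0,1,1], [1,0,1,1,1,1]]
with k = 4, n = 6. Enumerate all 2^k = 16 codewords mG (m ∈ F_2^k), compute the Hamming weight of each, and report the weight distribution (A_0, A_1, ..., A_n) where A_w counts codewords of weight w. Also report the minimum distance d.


Weight distribution: A_0 = 1, A_1 = 2, A_2 = 3, A_3 = 4, A_4 = 3, A_5 = 2, A_6 = 1. Minimum distance d = 1.

Enumerate all 2^4 = 16 messages m ∈ F_2^4.
For each, compute codeword c = mG in F_2^6, then tally its weight.
  m = 0000 → c = 000000, weight = 0.
  m = 1000 → c = 010011, weight = 3.
  m = 0100 → c = 110111, weight = 5.
  m = 1100 → c = 100100, weight = 2.
  m = 0010 → c = 011011, weight = 4.
  m = 1010 → c = 001000, weight = 1.
  m = 0110 → c = 101100, weight = 3.
  m = 1110 → c = 111111, weight = 6.
  m = 0001 → c = 101111, weight = 5.
  m = 1001 → c = 111100, weight = 4.
  m = 0101 → c = 011000, weight = 2.
  m = 1101 → c = 001011, weight = 3.
  m = 0011 → c = 110100, weight = 3.
  m = 1011 → c = 100111, weight = 4.
  m = 0111 → c = 000011, weight = 2.
  m = 1111 → c = 010000, weight = 1.
Tally weights:
  weight 0: 1 codewords.
  weight 1: 2 codewords.
  weight 2: 3 codewords.
  weight 3: 4 codewords.
  weight 4: 3 codewords.
  weight 5: 2 codewords.
  weight 6: 1 codewords.
Minimum distance d = smallest w > 0 with A_w > 0 = 1.
Sanity: Σ A_w = 16 = 2^4 = 16 ✓.


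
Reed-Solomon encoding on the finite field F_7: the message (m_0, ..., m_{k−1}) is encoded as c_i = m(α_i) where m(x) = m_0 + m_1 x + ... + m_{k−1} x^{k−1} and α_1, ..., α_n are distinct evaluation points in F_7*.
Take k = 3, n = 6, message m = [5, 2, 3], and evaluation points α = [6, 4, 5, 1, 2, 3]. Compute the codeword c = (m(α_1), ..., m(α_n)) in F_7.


c = [6, 5, 6, 3, 0, 3]

Message polynomial: m(x) = 5 + 2·x + 3·x^2 (mod 7).
For each evaluation point α_i, compute m(α_i) mod 7:
  α_1 = 6: Horner steps 3 → 6 → 6, so m(6) = 6.
  α_2 = 4: Horner steps 3 → 0 → 5, so m(4) = 5.
  α_3 = 5: Horner steps 3 → 3 → 6, so m(5) = 6.
  α_4 = 1: Horner steps 3 → 5 → 3, so m(1) = 3.
  α_5 = 2: Horner steps 3 → 1 → 0, so m(2) = 0.
  α_6 = 3: Horner steps 3 → 4 → 3, so m(3) = 3.
Codeword c = [6, 5, 6, 3, 0, 3] ∈ F_7^6.
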